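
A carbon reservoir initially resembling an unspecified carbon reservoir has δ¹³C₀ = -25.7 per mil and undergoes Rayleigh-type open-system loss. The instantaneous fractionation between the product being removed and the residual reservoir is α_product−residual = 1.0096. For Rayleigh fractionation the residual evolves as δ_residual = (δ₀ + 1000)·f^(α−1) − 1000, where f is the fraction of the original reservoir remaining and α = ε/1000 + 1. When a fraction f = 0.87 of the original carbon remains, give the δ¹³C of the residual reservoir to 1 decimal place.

-27.0 per mil

Rayleigh residual: δ_res = (δ₀ + 1000)·f^(α−1) − 1000
α − 1 = 0.00960
f^(α−1) = 0.87^(0.00960) = 0.998664
δ_res = (-25.7 + 1000) × 0.998664 − 1000 = 972.998 − 1000 = -27.00 per mil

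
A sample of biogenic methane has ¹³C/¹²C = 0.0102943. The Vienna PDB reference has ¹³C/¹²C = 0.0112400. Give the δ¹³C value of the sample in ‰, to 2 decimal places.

-84.14‰

δ¹³C = (R_sample / R_standard − 1) × 1000
R_sample / R_standard = 0.0102943 / 0.0112400 = 0.915863
δ¹³C = (0.915863 − 1) × 1000 = -84.137‰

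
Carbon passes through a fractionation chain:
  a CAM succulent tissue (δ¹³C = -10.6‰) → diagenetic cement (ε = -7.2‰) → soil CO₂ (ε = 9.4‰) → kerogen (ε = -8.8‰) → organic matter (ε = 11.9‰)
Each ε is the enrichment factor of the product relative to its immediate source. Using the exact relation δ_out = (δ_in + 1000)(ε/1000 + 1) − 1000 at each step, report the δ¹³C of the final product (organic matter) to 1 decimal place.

-5.5‰

step 1: δ = (-10.60 + 1000)·(-7.2/1000 + 1) − 1000 = -17.72‰
step 2: δ = (-17.72 + 1000)·(9.4/1000 + 1) − 1000 = -8.49‰
step 3: δ = (-8.49 + 1000)·(-8.8/1000 + 1) − 1000 = -17.22‰
step 4: δ = (-17.22 + 1000)·(11.9/1000 + 1) − 1000 = -5.52‰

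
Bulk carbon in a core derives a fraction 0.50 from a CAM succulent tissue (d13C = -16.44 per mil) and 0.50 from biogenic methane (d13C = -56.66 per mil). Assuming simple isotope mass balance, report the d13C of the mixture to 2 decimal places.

δ_mix = f_A·δ_A + f_B·δ_B
δ_mix = 0.50 × (-16.44) + 0.50 × (-56.66)
δ_mix = -8.220 + -28.330 = -36.550 per mil

-36.55 per mil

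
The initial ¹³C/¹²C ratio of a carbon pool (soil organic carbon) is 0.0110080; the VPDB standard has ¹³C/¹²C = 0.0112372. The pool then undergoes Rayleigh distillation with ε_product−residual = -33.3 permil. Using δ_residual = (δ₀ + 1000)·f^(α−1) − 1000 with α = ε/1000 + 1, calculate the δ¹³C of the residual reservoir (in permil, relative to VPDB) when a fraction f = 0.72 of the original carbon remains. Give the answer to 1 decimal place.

-9.6 permil

δ₀ = (0.0110080/0.0112372 − 1)×1000 = (0.979603 − 1)×1000 = -20.397 permil
α − 1 = ε/1000 = -0.0333
f^(α−1) = 0.72^(-0.0333) = 1.010999
δ_res = (-20.397 + 1000) × 1.010999 − 1000 = 990.378 − 1000 = -9.62 permil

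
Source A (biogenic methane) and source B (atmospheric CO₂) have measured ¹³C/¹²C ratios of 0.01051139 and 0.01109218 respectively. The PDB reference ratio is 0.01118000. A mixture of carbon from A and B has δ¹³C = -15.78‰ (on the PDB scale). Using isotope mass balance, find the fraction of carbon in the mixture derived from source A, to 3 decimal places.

0.153

δ_A = (0.01051139/0.01118000 − 1)×1000 = (0.940196 − 1)×1000 = -59.804‰
δ_B = (0.01109218/0.01118000 − 1)×1000 = (0.992145 − 1)×1000 = -7.855‰
f_A = (δ_mix − δ_B)/(δ_A − δ_B) = (-15.78 − (-7.855))/(-59.804 − (-7.855))
f_A = -7.925 / -51.949 = 0.1526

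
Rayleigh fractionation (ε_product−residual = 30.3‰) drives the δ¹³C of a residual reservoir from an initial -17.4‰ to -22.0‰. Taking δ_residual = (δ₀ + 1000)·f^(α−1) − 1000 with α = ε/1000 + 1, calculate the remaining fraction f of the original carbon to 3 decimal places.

α − 1 = ε/1000 = 0.0303
(δ_res + 1000)/(δ₀ + 1000) = (-22.0 + 1000)/(-17.4 + 1000) = 978.0/982.6 = 0.995319
f = 0.995319^(1/0.0303) = exp(ln(0.995319)/0.0303) = exp(-0.00469/0.0303)
f = exp(-0.1549) = 0.8565

0.857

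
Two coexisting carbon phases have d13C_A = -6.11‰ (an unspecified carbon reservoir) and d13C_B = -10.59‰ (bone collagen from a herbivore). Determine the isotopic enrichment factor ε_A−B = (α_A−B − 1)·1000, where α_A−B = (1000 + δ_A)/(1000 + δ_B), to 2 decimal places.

4.53‰

α_A−B = (1000 + -6.11) / (1000 + -10.59) = 993.89 / 989.41 = 1.004528
ε_A−B = (1.004528 − 1) × 1000 = 4.528‰
(The approximation ε ≈ δ_A − δ_B would give 4.48‰.)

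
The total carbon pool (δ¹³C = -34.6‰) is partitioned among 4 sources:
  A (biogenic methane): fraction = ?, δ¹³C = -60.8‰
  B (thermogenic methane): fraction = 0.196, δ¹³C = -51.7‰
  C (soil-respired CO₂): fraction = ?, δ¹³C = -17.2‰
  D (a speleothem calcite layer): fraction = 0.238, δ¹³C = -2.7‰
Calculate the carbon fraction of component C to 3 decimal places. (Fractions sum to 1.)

Let f_C and f_A be the unknown fractions; fractions sum to 1 so f_C + f_A = 0.566.
Mass balance: Σ fᵢ·δᵢ = δ_bulk ⇒ f_C·(-17.2) + f_A·(-60.8) = -34.6 − (-10.776) = -23.824
Substitute f_A = 0.566 − f_C:
f_C·(-17.2 − -60.8) = -23.824 − 0.566×(-60.8) = 10.589
f_C = 10.589 / 43.6 = 0.2429

0.243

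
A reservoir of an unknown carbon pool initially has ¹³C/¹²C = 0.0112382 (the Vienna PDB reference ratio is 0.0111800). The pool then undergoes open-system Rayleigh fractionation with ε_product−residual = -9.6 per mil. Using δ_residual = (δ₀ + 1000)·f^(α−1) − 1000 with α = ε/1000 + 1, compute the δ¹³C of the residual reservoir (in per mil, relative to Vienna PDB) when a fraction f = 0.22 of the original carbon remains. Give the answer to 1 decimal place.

19.9 per mil

δ₀ = (0.0112382/0.0111800 − 1)×1000 = (1.005206 − 1)×1000 = 5.206 per mil
α − 1 = ε/1000 = -0.0096
f^(α−1) = 0.22^(-0.0096) = 1.014642
δ_res = (5.206 + 1000) × 1.014642 − 1000 = 1019.924 − 1000 = 19.92 per mil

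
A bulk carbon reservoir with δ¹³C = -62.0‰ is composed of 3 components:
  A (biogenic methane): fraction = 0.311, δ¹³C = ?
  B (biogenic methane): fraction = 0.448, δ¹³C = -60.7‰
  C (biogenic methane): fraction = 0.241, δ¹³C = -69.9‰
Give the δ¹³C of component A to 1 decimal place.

-57.8‰

Isotope mass balance: δ_bulk = Σ fᵢ·δᵢ.
-62.0 = 0.311×δ_A + 0.448×(-60.7) + 0.241×(-69.9)
0.311·δ_A = -62.0 − (-44.040) = -17.960
δ_A = -17.960 / 0.311 = -57.75‰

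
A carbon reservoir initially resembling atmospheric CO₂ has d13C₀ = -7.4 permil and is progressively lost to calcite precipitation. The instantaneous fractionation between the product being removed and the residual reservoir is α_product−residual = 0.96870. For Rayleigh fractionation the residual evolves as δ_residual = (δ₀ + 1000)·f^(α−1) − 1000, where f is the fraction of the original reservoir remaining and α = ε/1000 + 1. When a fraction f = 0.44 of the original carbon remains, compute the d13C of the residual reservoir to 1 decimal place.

Rayleigh residual: δ_res = (δ₀ + 1000)·f^(α−1) − 1000
α − 1 = -0.03130
f^(α−1) = 0.44^(-0.03130) = 1.026030
δ_res = (-7.4 + 1000) × 1.026030 − 1000 = 1018.437 − 1000 = 18.44 permil

18.4 permil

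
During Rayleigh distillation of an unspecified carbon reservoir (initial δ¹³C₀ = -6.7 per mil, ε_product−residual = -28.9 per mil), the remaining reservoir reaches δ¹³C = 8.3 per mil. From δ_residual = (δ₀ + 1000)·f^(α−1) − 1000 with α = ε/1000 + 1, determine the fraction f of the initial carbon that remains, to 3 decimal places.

α − 1 = ε/1000 = -0.0289
(δ_res + 1000)/(δ₀ + 1000) = (8.3 + 1000)/(-6.7 + 1000) = 1008.3/993.3 = 1.015101
f = 1.015101^(1/-0.0289) = exp(ln(1.015101)/-0.0289) = exp(0.01499/-0.0289)
f = exp(-0.5186) = 0.5953

0.595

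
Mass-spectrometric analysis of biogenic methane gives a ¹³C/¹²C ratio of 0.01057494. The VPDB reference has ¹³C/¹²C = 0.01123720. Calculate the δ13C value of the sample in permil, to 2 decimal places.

-58.93 permil

δ13C = (R_sample / R_standard − 1) × 1000
R_sample / R_standard = 0.01057494 / 0.01123720 = 0.941065
δ13C = (0.941065 − 1) × 1000 = -58.935 permil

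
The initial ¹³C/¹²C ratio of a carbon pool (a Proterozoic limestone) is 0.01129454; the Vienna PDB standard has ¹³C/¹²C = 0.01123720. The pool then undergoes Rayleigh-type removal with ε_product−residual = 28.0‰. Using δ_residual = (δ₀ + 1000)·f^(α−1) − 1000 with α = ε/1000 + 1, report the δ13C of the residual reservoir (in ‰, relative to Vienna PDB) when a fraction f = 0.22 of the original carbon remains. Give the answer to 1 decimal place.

-36.6‰

δ₀ = (0.01129454/0.01123720 − 1)×1000 = (1.005103 − 1)×1000 = 5.103‰
α − 1 = ε/1000 = 0.0280
f^(α−1) = 0.22^(0.0280) = 0.958491
δ_res = (5.103 + 1000) × 0.958491 − 1000 = 963.381 − 1000 = -36.62‰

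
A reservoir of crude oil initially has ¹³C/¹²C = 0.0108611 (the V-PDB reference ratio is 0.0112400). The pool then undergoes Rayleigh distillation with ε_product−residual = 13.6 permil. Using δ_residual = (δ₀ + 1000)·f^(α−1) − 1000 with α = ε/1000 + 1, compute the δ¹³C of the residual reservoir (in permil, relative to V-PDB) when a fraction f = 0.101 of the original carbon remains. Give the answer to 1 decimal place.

-63.4 permil

δ₀ = (0.0108611/0.0112400 − 1)×1000 = (0.966290 − 1)×1000 = -33.710 permil
α − 1 = ε/1000 = 0.0136
f^(α−1) = 0.101^(0.0136) = 0.969301
δ_res = (-33.710 + 1000) × 0.969301 − 1000 = 936.626 − 1000 = -63.37 permil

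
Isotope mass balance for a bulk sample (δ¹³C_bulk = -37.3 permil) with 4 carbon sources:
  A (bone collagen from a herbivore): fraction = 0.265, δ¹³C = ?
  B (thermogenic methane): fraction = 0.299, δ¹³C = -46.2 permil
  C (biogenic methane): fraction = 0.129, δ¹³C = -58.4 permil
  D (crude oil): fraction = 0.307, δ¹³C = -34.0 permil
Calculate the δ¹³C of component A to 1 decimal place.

Isotope mass balance: δ_bulk = Σ fᵢ·δᵢ.
-37.3 = 0.265×δ_A + 0.299×(-46.2) + 0.129×(-58.4) + 0.307×(-34.0)
0.265·δ_A = -37.3 − (-31.785) = -5.515
δ_A = -5.515 / 0.265 = -20.81 permil

-20.8 permil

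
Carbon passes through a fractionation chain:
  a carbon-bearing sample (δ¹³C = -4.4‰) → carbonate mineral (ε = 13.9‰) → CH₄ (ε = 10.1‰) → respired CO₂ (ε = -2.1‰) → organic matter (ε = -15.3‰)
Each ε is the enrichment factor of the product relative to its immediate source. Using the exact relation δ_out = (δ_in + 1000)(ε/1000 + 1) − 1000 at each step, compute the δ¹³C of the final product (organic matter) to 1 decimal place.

1.9‰

step 1: δ = (-4.40 + 1000)·(13.9/1000 + 1) − 1000 = 9.44‰
step 2: δ = (9.44 + 1000)·(10.1/1000 + 1) − 1000 = 19.63‰
step 3: δ = (19.63 + 1000)·(-2.1/1000 + 1) − 1000 = 17.49‰
step 4: δ = (17.49 + 1000)·(-15.3/1000 + 1) − 1000 = 1.93‰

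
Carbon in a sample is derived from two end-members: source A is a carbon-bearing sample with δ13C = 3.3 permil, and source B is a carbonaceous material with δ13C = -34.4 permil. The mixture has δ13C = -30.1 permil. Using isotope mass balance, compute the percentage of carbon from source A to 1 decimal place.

δ_mix = f_A·δ_A + (1 − f_A)·δ_B  ⇒  f_A = (δ_mix − δ_B)/(δ_A − δ_B)
f_A = (-30.1 − (-34.4)) / (3.3 − (-34.4))
f_A = 4.3 / 37.7 = 0.1141

11.4%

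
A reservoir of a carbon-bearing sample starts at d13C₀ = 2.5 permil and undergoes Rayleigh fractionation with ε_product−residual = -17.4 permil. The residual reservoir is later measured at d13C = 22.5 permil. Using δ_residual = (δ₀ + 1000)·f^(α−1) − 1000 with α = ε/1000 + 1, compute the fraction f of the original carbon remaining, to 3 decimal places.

α − 1 = ε/1000 = -0.0174
(δ_res + 1000)/(δ₀ + 1000) = (22.5 + 1000)/(2.5 + 1000) = 1022.5/1002.5 = 1.019950
f = 1.019950^(1/-0.0174) = exp(ln(1.019950)/-0.0174) = exp(0.01975/-0.0174)
f = exp(-1.1353) = 0.3213

0.321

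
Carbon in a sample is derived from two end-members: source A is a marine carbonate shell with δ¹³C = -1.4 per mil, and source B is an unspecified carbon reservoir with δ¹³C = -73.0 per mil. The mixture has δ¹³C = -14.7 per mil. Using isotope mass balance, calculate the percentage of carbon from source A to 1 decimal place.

δ_mix = f_A·δ_A + (1 − f_A)·δ_B  ⇒  f_A = (δ_mix − δ_B)/(δ_A − δ_B)
f_A = (-14.7 − (-73.0)) / (-1.4 − (-73.0))
f_A = 58.3 / 71.6 = 0.8142

81.4%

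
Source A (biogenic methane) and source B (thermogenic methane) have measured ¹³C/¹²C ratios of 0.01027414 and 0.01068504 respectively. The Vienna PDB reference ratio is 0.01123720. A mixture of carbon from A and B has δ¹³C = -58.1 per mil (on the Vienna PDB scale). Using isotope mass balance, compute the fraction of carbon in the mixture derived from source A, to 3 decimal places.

0.245

δ_A = (0.01027414/0.01123720 − 1)×1000 = (0.914297 − 1)×1000 = -85.703 per mil
δ_B = (0.01068504/0.01123720 − 1)×1000 = (0.950863 − 1)×1000 = -49.137 per mil
f_A = (δ_mix − δ_B)/(δ_A − δ_B) = (-58.1 − (-49.137))/(-85.703 − (-49.137))
f_A = -8.963 / -36.566 = 0.2451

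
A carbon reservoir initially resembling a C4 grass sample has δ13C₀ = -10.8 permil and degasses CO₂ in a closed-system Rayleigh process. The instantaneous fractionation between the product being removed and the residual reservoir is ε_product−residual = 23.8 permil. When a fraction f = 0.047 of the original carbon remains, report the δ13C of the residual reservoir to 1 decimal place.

Rayleigh residual: δ_res = (δ₀ + 1000)·f^(α−1) − 1000
α = ε/1000 + 1 = 1.02380, so α − 1 = 0.02380
f^(α−1) = 0.047^(0.02380) = 0.929814
δ_res = (-10.8 + 1000) × 0.929814 − 1000 = 919.772 − 1000 = -80.23 permil

-80.2 permil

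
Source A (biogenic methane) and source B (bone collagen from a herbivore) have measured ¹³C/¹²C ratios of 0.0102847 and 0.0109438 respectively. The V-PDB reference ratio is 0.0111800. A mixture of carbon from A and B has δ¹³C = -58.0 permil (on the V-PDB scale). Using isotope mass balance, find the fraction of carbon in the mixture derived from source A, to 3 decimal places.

δ_A = (0.0102847/0.0111800 − 1)×1000 = (0.919919 − 1)×1000 = -80.081 permil
δ_B = (0.0109438/0.0111800 − 1)×1000 = (0.978873 − 1)×1000 = -21.127 permil
f_A = (δ_mix − δ_B)/(δ_A − δ_B) = (-58.0 − (-21.127))/(-80.081 − (-21.127))
f_A = -36.873 / -58.953 = 0.6255

0.625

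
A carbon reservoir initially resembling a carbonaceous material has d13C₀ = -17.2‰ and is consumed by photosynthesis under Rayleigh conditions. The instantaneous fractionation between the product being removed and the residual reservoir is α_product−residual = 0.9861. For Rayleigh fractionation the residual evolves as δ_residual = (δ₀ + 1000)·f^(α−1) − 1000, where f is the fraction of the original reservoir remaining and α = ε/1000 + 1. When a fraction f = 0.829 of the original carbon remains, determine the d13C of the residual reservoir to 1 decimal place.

Rayleigh residual: δ_res = (δ₀ + 1000)·f^(α−1) − 1000
α − 1 = -0.01390
f^(α−1) = 0.829^(-0.01390) = 1.002610
δ_res = (-17.2 + 1000) × 1.002610 − 1000 = 985.365 − 1000 = -14.63‰

-14.6‰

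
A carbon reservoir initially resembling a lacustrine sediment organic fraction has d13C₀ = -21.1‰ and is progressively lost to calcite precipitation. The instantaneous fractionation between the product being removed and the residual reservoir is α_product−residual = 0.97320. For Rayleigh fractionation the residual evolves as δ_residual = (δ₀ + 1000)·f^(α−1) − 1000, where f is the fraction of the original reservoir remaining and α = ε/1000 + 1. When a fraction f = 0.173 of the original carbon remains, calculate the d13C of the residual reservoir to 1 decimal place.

Rayleigh residual: δ_res = (δ₀ + 1000)·f^(α−1) − 1000
α − 1 = -0.02680
f^(α−1) = 0.173^(-0.02680) = 1.048143
δ_res = (-21.1 + 1000) × 1.048143 − 1000 = 1026.027 − 1000 = 26.03‰

26.0‰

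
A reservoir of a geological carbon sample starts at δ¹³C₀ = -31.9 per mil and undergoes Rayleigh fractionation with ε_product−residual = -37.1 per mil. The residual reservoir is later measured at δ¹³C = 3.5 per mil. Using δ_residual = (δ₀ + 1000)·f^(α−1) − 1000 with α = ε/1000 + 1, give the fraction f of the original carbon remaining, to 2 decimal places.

α − 1 = ε/1000 = -0.0371
(δ_res + 1000)/(δ₀ + 1000) = (3.5 + 1000)/(-31.9 + 1000) = 1003.5/968.1 = 1.036566
f = 1.036566^(1/-0.0371) = exp(ln(1.036566)/-0.0371) = exp(0.03591/-0.0371)
f = exp(-0.9680) = 0.3798

0.38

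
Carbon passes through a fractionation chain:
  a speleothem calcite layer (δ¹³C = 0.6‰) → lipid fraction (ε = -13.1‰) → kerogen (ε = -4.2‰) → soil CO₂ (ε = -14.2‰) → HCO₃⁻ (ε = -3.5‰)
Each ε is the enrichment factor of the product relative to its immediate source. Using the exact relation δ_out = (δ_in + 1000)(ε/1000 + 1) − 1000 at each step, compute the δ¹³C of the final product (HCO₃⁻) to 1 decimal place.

-34.0‰

step 1: δ = (0.60 + 1000)·(-13.1/1000 + 1) − 1000 = -12.51‰
step 2: δ = (-12.51 + 1000)·(-4.2/1000 + 1) − 1000 = -16.66‰
step 3: δ = (-16.66 + 1000)·(-14.2/1000 + 1) − 1000 = -30.62‰
step 4: δ = (-30.62 + 1000)·(-3.5/1000 + 1) − 1000 = -34.01‰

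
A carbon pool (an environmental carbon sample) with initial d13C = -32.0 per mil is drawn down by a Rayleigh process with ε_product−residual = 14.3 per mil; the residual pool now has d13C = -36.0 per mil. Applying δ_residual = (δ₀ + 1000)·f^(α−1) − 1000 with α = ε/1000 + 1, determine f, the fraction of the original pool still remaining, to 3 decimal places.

0.749

α − 1 = ε/1000 = 0.0143
(δ_res + 1000)/(δ₀ + 1000) = (-36.0 + 1000)/(-32.0 + 1000) = 964.0/968.0 = 0.995868
f = 0.995868^(1/0.0143) = exp(ln(0.995868)/0.0143) = exp(-0.00414/0.0143)
f = exp(-0.2896) = 0.7486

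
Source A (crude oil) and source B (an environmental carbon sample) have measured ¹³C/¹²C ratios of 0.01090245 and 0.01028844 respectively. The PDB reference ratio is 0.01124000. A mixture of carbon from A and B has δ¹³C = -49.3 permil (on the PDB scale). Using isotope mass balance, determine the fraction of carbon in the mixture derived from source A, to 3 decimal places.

0.647

δ_A = (0.01090245/0.01124000 − 1)×1000 = (0.969969 − 1)×1000 = -30.031 permil
δ_B = (0.01028844/0.01124000 − 1)×1000 = (0.915342 − 1)×1000 = -84.658 permil
f_A = (δ_mix − δ_B)/(δ_A − δ_B) = (-49.3 − (-84.658))/(-30.031 − (-84.658))
f_A = 35.358 / 54.627 = 0.6473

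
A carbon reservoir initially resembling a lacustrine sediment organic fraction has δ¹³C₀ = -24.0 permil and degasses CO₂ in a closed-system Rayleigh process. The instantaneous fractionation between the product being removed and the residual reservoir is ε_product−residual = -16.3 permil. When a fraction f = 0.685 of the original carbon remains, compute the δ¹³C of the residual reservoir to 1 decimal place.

Rayleigh residual: δ_res = (δ₀ + 1000)·f^(α−1) − 1000
α = ε/1000 + 1 = 0.98370, so α − 1 = -0.01630
f^(α−1) = 0.685^(-0.01630) = 1.006186
δ_res = (-24.0 + 1000) × 1.006186 − 1000 = 982.037 − 1000 = -17.96 permil

-18.0 permil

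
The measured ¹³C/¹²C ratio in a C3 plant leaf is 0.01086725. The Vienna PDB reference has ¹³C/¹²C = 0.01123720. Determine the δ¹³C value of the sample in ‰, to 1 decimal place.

δ¹³C = (R_sample / R_standard − 1) × 1000
R_sample / R_standard = 0.01086725 / 0.01123720 = 0.967078
δ¹³C = (0.967078 − 1) × 1000 = -32.92‰

-32.9‰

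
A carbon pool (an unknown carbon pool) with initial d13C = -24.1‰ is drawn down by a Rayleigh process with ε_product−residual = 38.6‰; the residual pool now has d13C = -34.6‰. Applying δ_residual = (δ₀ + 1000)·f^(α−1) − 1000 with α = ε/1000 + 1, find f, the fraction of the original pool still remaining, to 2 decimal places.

0.76

α − 1 = ε/1000 = 0.0386
(δ_res + 1000)/(δ₀ + 1000) = (-34.6 + 1000)/(-24.1 + 1000) = 965.4/975.9 = 0.989241
f = 0.989241^(1/0.0386) = exp(ln(0.989241)/0.0386) = exp(-0.01082/0.0386)
f = exp(-0.2802) = 0.7556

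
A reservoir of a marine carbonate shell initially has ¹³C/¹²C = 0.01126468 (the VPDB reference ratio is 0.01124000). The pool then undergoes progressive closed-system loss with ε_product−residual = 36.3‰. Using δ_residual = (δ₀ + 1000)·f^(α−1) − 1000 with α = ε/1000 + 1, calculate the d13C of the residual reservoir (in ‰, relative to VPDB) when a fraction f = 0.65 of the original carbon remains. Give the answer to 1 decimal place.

-13.4‰

δ₀ = (0.01126468/0.01124000 − 1)×1000 = (1.002196 − 1)×1000 = 2.196‰
α − 1 = ε/1000 = 0.0363
f^(α−1) = 0.65^(0.0363) = 0.984484
δ_res = (2.196 + 1000) × 0.984484 − 1000 = 986.646 − 1000 = -13.35‰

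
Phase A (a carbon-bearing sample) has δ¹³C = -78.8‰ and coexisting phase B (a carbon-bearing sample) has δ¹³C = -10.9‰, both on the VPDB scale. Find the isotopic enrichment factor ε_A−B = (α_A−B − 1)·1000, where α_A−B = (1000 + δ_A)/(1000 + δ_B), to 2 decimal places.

-68.65‰

α_A−B = (1000 + -78.8) / (1000 + -10.9) = 921.2 / 989.1 = 0.931352
ε_A−B = (0.931352 − 1) × 1000 = -68.648‰
(The approximation ε ≈ δ_A − δ_B would give -67.9‰.)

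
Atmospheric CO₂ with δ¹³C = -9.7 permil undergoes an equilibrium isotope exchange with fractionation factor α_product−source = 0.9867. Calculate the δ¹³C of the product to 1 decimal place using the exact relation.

δ_product = (δ_source + 1000)·α − 1000
δ_product = (-9.7 + 1000) × 0.9867 − 1000
δ_product = 977.129 − 1000 = -22.87 permil

-22.9 permil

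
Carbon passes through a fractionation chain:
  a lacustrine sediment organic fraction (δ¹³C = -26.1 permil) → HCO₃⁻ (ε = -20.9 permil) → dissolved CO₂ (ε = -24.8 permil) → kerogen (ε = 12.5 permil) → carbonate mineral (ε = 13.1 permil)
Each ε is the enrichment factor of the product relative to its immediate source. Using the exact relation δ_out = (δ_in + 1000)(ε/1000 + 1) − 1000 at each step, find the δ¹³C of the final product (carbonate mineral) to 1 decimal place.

-46.1 permil

step 1: δ = (-26.10 + 1000)·(-20.9/1000 + 1) − 1000 = -46.45 permil
step 2: δ = (-46.45 + 1000)·(-24.8/1000 + 1) − 1000 = -70.10 permil
step 3: δ = (-70.10 + 1000)·(12.5/1000 + 1) − 1000 = -58.48 permil
step 4: δ = (-58.48 + 1000)·(13.1/1000 + 1) − 1000 = -46.14 permil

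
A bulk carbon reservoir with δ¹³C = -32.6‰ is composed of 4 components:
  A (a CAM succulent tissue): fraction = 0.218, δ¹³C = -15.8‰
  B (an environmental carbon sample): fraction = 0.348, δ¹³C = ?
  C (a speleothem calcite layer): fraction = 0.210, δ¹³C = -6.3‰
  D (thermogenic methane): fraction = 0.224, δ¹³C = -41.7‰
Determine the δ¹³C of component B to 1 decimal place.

-53.1‰

Isotope mass balance: δ_bulk = Σ fᵢ·δᵢ.
-32.6 = 0.218×(-15.8) + 0.348×δ_B + 0.210×(-6.3) + 0.224×(-41.7)
0.348·δ_B = -32.6 − (-14.108) = -18.492
δ_B = -18.492 / 0.348 = -53.14‰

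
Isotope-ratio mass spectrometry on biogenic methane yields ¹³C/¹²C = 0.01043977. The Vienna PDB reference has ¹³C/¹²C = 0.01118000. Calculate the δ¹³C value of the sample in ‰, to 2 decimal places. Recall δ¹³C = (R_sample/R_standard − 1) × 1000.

δ¹³C = (R_sample / R_standard − 1) × 1000
R_sample / R_standard = 0.01043977 / 0.01118000 = 0.933790
δ¹³C = (0.933790 − 1) × 1000 = -66.210‰

-66.21‰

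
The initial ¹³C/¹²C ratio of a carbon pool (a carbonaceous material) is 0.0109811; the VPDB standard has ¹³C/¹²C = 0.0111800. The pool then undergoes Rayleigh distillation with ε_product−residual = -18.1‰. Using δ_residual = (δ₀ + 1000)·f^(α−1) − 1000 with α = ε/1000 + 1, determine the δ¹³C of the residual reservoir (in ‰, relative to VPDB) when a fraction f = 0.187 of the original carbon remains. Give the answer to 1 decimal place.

δ₀ = (0.0109811/0.0111800 − 1)×1000 = (0.982209 − 1)×1000 = -17.791‰
α − 1 = ε/1000 = -0.0181
f^(α−1) = 0.187^(-0.0181) = 1.030812
δ_res = (-17.791 + 1000) × 1.030812 − 1000 = 1012.474 − 1000 = 12.47‰

12.5‰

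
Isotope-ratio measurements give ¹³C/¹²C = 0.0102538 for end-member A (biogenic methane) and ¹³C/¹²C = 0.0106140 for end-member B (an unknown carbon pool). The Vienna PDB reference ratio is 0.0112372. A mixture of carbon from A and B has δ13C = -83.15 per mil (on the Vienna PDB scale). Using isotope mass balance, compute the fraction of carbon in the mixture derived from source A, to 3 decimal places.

δ_A = (0.0102538/0.0112372 − 1)×1000 = (0.912487 − 1)×1000 = -87.513 per mil
δ_B = (0.0106140/0.0112372 − 1)×1000 = (0.944541 − 1)×1000 = -55.459 per mil
f_A = (δ_mix − δ_B)/(δ_A − δ_B) = (-83.15 − (-55.459))/(-87.513 − (-55.459))
f_A = -27.691 / -32.054 = 0.8639

0.864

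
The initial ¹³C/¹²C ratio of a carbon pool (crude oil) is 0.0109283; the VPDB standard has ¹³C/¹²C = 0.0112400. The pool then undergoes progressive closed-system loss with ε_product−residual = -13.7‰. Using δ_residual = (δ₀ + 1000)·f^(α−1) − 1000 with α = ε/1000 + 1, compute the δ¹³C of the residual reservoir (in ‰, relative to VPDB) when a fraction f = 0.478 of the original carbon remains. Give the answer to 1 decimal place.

δ₀ = (0.0109283/0.0112400 − 1)×1000 = (0.972269 − 1)×1000 = -27.731‰
α − 1 = ε/1000 = -0.0137
f^(α−1) = 0.478^(-0.0137) = 1.010164
δ_res = (-27.731 + 1000) × 1.010164 − 1000 = 982.151 − 1000 = -17.85‰

-17.8‰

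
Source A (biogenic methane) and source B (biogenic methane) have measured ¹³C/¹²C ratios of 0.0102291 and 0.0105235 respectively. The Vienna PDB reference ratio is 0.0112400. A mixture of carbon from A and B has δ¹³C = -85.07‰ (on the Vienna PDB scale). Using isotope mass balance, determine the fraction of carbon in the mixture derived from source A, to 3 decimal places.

0.814

δ_A = (0.0102291/0.0112400 − 1)×1000 = (0.910062 − 1)×1000 = -89.938‰
δ_B = (0.0105235/0.0112400 − 1)×1000 = (0.936254 − 1)×1000 = -63.746‰
f_A = (δ_mix − δ_B)/(δ_A − δ_B) = (-85.07 − (-63.746))/(-89.938 − (-63.746))
f_A = -21.324 / -26.192 = 0.8142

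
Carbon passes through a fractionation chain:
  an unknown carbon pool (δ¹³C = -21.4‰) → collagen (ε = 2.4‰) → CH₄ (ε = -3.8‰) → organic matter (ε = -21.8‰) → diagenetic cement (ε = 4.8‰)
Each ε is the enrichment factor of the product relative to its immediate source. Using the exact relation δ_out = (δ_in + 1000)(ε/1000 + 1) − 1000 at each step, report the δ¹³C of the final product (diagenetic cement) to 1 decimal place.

step 1: δ = (-21.40 + 1000)·(2.4/1000 + 1) − 1000 = -19.05‰
step 2: δ = (-19.05 + 1000)·(-3.8/1000 + 1) − 1000 = -22.78‰
step 3: δ = (-22.78 + 1000)·(-21.8/1000 + 1) − 1000 = -44.08‰
step 4: δ = (-44.08 + 1000)·(4.8/1000 + 1) − 1000 = -39.49‰

-39.5‰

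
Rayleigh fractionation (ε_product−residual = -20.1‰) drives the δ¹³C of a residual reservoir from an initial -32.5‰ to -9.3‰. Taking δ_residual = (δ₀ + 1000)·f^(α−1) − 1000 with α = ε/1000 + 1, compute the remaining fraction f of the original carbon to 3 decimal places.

α − 1 = ε/1000 = -0.0201
(δ_res + 1000)/(δ₀ + 1000) = (-9.3 + 1000)/(-32.5 + 1000) = 990.7/967.5 = 1.023979
f = 1.023979^(1/-0.0201) = exp(ln(1.023979)/-0.0201) = exp(0.02370/-0.0201)
f = exp(-1.1789) = 0.3076

0.308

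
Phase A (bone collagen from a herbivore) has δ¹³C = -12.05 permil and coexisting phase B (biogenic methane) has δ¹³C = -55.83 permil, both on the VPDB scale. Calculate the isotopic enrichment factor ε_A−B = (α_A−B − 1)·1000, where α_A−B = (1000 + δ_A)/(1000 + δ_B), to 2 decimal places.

α_A−B = (1000 + -12.05) / (1000 + -55.83) = 987.95 / 944.17 = 1.046369
ε_A−B = (1.046369 − 1) × 1000 = 46.369 permil
(The approximation ε ≈ δ_A − δ_B would give 43.78 permil.)

46.37 permil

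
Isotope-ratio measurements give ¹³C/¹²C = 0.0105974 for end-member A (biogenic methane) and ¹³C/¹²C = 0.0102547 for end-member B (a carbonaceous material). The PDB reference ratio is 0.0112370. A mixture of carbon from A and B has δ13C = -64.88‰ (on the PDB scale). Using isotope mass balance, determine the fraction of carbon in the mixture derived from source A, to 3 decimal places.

0.739

δ_A = (0.0105974/0.0112370 − 1)×1000 = (0.943081 − 1)×1000 = -56.919‰
δ_B = (0.0102547/0.0112370 − 1)×1000 = (0.912583 − 1)×1000 = -87.417‰
f_A = (δ_mix − δ_B)/(δ_A − δ_B) = (-64.88 − (-87.417))/(-56.919 − (-87.417))
f_A = 22.537 / 30.497 = 0.7390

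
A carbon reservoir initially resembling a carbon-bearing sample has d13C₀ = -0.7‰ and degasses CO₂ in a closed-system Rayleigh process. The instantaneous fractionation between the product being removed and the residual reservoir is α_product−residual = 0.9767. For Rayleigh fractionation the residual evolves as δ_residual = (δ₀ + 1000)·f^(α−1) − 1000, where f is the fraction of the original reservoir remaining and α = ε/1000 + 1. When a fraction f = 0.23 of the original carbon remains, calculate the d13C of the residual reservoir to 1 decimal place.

Rayleigh residual: δ_res = (δ₀ + 1000)·f^(α−1) − 1000
α − 1 = -0.02330
f^(α−1) = 0.23^(-0.02330) = 1.034837
δ_res = (-0.7 + 1000) × 1.034837 − 1000 = 1034.112 − 1000 = 34.11‰

34.1‰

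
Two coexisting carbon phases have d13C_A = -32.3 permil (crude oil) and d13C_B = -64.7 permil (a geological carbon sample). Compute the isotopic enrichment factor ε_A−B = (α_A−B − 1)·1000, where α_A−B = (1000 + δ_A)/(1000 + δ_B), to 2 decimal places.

α_A−B = (1000 + -32.3) / (1000 + -64.7) = 967.7 / 935.3 = 1.034641
ε_A−B = (1.034641 − 1) × 1000 = 34.641 permil
(The approximation ε ≈ δ_A − δ_B would give 32.4 permil.)

34.64 permil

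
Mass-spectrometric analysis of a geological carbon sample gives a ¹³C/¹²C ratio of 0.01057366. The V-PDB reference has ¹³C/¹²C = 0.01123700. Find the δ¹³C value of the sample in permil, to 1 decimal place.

-59.0 permil

δ¹³C = (R_sample / R_standard − 1) × 1000
R_sample / R_standard = 0.01057366 / 0.01123700 = 0.940968
δ¹³C = (0.940968 − 1) × 1000 = -59.03 permil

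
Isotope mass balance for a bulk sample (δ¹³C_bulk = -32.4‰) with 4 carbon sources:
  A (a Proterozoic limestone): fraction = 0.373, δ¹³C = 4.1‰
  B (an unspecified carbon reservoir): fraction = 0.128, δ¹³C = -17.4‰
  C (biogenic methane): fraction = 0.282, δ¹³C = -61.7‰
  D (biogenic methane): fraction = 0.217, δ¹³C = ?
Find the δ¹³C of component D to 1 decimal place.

Isotope mass balance: δ_bulk = Σ fᵢ·δᵢ.
-32.4 = 0.373×(4.1) + 0.128×(-17.4) + 0.282×(-61.7) + 0.217×δ_D
0.217·δ_D = -32.4 − (-18.097) = -14.303
δ_D = -14.303 / 0.217 = -65.91‰

-65.9‰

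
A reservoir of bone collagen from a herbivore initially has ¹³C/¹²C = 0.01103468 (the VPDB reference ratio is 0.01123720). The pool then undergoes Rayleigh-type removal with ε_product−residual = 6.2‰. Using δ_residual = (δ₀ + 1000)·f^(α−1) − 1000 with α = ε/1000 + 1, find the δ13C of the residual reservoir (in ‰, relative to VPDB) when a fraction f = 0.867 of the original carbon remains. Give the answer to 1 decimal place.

δ₀ = (0.01103468/0.01123720 − 1)×1000 = (0.981978 − 1)×1000 = -18.022‰
α − 1 = ε/1000 = 0.0062
f^(α−1) = 0.867^(0.0062) = 0.999116
δ_res = (-18.022 + 1000) × 0.999116 − 1000 = 981.109 − 1000 = -18.89‰

-18.9‰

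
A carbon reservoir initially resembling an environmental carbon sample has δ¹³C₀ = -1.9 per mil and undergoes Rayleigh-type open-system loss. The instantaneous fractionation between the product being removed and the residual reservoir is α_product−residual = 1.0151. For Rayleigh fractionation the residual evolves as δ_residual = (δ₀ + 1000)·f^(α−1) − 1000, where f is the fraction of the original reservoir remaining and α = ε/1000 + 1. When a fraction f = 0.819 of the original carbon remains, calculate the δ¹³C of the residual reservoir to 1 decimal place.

Rayleigh residual: δ_res = (δ₀ + 1000)·f^(α−1) − 1000
α − 1 = 0.01510
f^(α−1) = 0.819^(0.01510) = 0.996990
δ_res = (-1.9 + 1000) × 0.996990 − 1000 = 995.095 − 1000 = -4.90 per mil

-4.9 per mil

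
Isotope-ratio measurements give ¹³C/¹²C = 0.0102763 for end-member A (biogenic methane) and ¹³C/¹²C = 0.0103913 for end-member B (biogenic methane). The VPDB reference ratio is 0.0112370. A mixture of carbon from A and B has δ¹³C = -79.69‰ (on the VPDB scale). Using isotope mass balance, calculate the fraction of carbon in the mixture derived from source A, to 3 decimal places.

0.433

δ_A = (0.0102763/0.0112370 − 1)×1000 = (0.914506 − 1)×1000 = -85.494‰
δ_B = (0.0103913/0.0112370 − 1)×1000 = (0.924740 − 1)×1000 = -75.260‰
f_A = (δ_mix − δ_B)/(δ_A − δ_B) = (-79.69 − (-75.260))/(-85.494 − (-75.260))
f_A = -4.430 / -10.234 = 0.4328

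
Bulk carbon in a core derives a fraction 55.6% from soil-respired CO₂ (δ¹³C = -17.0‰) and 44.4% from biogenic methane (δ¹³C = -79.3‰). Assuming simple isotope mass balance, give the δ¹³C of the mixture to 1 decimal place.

δ_mix = f_A·δ_A + f_B·δ_B
δ_mix = 0.556 × (-17.0) + 0.444 × (-79.3)
δ_mix = -9.45 + -35.21 = -44.66‰

-44.7‰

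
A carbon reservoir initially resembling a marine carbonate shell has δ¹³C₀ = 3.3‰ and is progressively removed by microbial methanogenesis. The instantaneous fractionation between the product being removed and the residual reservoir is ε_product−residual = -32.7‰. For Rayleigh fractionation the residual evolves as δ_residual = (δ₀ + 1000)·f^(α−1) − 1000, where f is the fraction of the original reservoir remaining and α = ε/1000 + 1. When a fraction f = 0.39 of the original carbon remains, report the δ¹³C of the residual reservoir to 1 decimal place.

34.7‰

Rayleigh residual: δ_res = (δ₀ + 1000)·f^(α−1) − 1000
α = ε/1000 + 1 = 0.96730, so α − 1 = -0.03270
f^(α−1) = 0.39^(-0.03270) = 1.031270
δ_res = (3.3 + 1000) × 1.031270 − 1000 = 1034.673 − 1000 = 34.67‰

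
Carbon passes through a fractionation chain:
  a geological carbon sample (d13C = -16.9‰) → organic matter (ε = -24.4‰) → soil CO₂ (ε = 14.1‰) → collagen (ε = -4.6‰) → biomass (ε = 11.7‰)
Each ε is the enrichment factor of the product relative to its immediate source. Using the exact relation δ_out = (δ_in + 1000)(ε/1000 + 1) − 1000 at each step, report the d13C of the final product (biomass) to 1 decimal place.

-20.5‰

step 1: δ = (-16.90 + 1000)·(-24.4/1000 + 1) − 1000 = -40.89‰
step 2: δ = (-40.89 + 1000)·(14.1/1000 + 1) − 1000 = -27.36‰
step 3: δ = (-27.36 + 1000)·(-4.6/1000 + 1) − 1000 = -31.84‰
step 4: δ = (-31.84 + 1000)·(11.7/1000 + 1) − 1000 = -20.51‰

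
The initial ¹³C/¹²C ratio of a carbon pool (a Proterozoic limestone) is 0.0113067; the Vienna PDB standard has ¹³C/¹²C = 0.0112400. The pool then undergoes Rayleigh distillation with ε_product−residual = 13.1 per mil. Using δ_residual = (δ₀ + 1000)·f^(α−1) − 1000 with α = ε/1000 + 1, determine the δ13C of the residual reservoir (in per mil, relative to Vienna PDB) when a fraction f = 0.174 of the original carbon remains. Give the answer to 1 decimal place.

-16.8 per mil

δ₀ = (0.0113067/0.0112400 − 1)×1000 = (1.005934 − 1)×1000 = 5.934 per mil
α − 1 = ε/1000 = 0.0131
f^(α−1) = 0.174^(0.0131) = 0.977352
δ_res = (5.934 + 1000) × 0.977352 − 1000 = 983.152 − 1000 = -16.85 per mil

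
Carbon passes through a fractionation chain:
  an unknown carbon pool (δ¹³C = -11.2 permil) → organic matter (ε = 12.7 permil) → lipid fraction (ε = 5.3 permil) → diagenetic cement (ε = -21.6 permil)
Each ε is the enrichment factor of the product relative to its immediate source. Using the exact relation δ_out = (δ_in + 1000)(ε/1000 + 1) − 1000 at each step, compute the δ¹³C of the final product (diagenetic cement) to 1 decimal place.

step 1: δ = (-11.20 + 1000)·(12.7/1000 + 1) − 1000 = 1.36 permil
step 2: δ = (1.36 + 1000)·(5.3/1000 + 1) − 1000 = 6.66 permil
step 3: δ = (6.66 + 1000)·(-21.6/1000 + 1) − 1000 = -15.08 permil

-15.1 permil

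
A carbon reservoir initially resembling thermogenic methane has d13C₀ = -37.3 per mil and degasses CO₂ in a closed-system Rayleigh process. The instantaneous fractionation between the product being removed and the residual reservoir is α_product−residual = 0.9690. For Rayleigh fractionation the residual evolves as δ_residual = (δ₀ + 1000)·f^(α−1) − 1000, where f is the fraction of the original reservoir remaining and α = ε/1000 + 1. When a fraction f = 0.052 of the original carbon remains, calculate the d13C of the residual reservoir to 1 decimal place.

55.1 per mil

Rayleigh residual: δ_res = (δ₀ + 1000)·f^(α−1) − 1000
α − 1 = -0.03100
f^(α−1) = 0.052^(-0.03100) = 1.095983
δ_res = (-37.3 + 1000) × 1.095983 − 1000 = 1055.103 − 1000 = 55.10 per mil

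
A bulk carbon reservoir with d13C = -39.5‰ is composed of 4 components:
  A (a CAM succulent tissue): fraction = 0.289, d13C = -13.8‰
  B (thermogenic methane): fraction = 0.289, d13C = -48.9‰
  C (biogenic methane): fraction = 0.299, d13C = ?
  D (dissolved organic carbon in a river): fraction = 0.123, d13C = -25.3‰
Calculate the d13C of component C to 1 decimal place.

Isotope mass balance: δ_bulk = Σ fᵢ·δᵢ.
-39.5 = 0.289×(-13.8) + 0.289×(-48.9) + 0.299×δ_C + 0.123×(-25.3)
0.299·δ_C = -39.5 − (-21.232) = -18.268
δ_C = -18.268 / 0.299 = -61.10‰

-61.1‰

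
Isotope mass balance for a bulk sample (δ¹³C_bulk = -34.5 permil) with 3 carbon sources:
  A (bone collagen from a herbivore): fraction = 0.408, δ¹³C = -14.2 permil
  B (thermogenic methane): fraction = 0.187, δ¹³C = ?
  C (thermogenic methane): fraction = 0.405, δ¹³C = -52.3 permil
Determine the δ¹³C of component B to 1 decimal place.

-40.2 permil

Isotope mass balance: δ_bulk = Σ fᵢ·δᵢ.
-34.5 = 0.408×(-14.2) + 0.187×δ_B + 0.405×(-52.3)
0.187·δ_B = -34.5 − (-26.975) = -7.525
δ_B = -7.525 / 0.187 = -40.24 permil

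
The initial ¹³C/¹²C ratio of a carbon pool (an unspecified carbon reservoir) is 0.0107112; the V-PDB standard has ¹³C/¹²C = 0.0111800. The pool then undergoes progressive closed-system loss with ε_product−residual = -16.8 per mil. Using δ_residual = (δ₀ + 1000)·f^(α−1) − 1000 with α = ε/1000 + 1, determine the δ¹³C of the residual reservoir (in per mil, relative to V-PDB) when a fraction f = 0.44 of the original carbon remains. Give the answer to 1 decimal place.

-28.6 per mil

δ₀ = (0.0107112/0.0111800 − 1)×1000 = (0.958068 − 1)×1000 = -41.932 per mil
α − 1 = ε/1000 = -0.0168
f^(α−1) = 0.44^(-0.0168) = 1.013888
δ_res = (-41.932 + 1000) × 1.013888 − 1000 = 971.374 − 1000 = -28.63 per mil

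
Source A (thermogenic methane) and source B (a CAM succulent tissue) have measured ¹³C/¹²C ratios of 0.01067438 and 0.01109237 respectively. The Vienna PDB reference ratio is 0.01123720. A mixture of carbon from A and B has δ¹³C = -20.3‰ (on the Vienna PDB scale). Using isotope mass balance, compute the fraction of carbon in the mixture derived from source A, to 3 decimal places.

δ_A = (0.01067438/0.01123720 − 1)×1000 = (0.949915 − 1)×1000 = -50.085‰
δ_B = (0.01109237/0.01123720 − 1)×1000 = (0.987112 − 1)×1000 = -12.888‰
f_A = (δ_mix − δ_B)/(δ_A − δ_B) = (-20.3 − (-12.888))/(-50.085 − (-12.888))
f_A = -7.412 / -37.197 = 0.1993

0.199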